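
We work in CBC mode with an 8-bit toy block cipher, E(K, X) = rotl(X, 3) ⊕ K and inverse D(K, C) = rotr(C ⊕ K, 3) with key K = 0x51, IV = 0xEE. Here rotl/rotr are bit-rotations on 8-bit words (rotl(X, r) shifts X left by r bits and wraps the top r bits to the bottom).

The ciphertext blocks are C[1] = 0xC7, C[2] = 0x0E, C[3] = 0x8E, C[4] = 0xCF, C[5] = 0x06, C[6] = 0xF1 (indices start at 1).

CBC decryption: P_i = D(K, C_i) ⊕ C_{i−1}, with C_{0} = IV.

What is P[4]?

P[4]: D(K, 0xCF) = 0xD3; 0xD3 ⊕ 0x8E = 0x5D.

P[4] = 0x5D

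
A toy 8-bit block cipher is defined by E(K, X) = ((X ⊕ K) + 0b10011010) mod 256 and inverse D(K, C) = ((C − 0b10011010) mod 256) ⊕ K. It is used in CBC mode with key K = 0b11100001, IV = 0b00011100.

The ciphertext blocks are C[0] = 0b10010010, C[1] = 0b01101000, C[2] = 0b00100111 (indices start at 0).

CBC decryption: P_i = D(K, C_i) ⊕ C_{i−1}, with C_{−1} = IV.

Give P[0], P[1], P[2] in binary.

P[0]: D(K, 0b10010010) = 0b00011001; 0b00011001 ⊕ 0b00011100 = 0b00000101.
P[1]: D(K, 0b01101000) = 0b00101111; 0b00101111 ⊕ 0b10010010 = 0b10111101.
P[2]: D(K, 0b00100111) = 0b01101100; 0b01101100 ⊕ 0b01101000 = 0b00000100.

P[0] = 0b00000101, P[1] = 0b10111101, P[2] = 0b00000100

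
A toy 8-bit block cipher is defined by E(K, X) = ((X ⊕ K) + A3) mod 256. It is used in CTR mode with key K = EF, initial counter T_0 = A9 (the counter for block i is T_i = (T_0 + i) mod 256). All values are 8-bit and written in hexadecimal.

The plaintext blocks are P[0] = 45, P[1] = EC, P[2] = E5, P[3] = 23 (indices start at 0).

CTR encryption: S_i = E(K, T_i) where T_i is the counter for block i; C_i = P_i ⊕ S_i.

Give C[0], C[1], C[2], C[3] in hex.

C[0]: T = A9, S = E(K, T) = E9; 45 ⊕ E9 = AC.
C[1]: T = AA, S = E(K, T) = E8; EC ⊕ E8 = 04.
C[2]: T = AB, S = E(K, T) = E7; E5 ⊕ E7 = 02.
C[3]: T = AC, S = E(K, T) = E6; 23 ⊕ E6 = C5.

C[0] = AC, C[1] = 04, C[2] = 02, C[3] = C5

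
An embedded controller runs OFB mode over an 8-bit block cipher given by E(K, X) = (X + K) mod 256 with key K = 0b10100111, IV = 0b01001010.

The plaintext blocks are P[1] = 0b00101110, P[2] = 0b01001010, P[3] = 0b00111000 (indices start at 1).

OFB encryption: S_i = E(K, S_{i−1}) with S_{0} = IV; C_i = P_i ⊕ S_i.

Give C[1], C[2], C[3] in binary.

C[1] = 0b11011111, C[2] = 0b11010010, C[3] = 0b00000111

C[1]: S = E(K, 0b01001010) = 0b11110001; 0b00101110 ⊕ 0b11110001 = 0b11011111.
C[2]: S = E(K, 0b11110001) = 0b10011000; 0b01001010 ⊕ 0b10011000 = 0b11010010.
C[3]: S = E(K, 0b10011000) = 0b00111111; 0b00111000 ⊕ 0b00111111 = 0b00000111.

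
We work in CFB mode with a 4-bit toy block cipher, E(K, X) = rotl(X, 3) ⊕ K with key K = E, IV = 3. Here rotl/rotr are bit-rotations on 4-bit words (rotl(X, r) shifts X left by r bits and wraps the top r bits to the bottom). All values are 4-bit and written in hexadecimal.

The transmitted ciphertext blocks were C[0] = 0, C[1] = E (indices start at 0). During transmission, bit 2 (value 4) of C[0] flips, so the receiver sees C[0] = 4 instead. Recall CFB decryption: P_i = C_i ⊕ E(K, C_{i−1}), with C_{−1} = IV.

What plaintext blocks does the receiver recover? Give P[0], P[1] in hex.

Only C[0] changed, to 4. In CFB, a change in C_i flips the same bit in P_i and garbles P_{i+1}. Decrypting the received ciphertext:
P[0]: E(K, 3) = 7; 4 ⊕ 7 = 3.
P[1]: E(K, 4) = C; E ⊕ C = 2.
Blocks that differ from the original plaintext: P[0], P[1].

P[0] = 3, P[1] = 2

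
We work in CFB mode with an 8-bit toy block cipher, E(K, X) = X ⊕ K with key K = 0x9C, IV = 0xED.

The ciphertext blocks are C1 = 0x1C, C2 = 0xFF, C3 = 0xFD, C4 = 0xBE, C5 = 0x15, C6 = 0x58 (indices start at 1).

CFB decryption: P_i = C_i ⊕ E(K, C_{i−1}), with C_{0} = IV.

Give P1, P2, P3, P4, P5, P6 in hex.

P1: E(K, 0xED) = 0x71; 0x1C ⊕ 0x71 = 0x6D.
P2: E(K, 0x1C) = 0x80; 0xFF ⊕ 0x80 = 0x7F.
P3: E(K, 0xFF) = 0x63; 0xFD ⊕ 0x63 = 0x9E.
P4: E(K, 0xFD) = 0x61; 0xBE ⊕ 0x61 = 0xDF.
P5: E(K, 0xBE) = 0x22; 0x15 ⊕ 0x22 = 0x37.
P6: E(K, 0x15) = 0x89; 0x58 ⊕ 0x89 = 0xD1.

P1 = 0x6D, P2 = 0x7F, P3 = 0x9E, P4 = 0xDF, P5 = 0x37, P6 = 0xD1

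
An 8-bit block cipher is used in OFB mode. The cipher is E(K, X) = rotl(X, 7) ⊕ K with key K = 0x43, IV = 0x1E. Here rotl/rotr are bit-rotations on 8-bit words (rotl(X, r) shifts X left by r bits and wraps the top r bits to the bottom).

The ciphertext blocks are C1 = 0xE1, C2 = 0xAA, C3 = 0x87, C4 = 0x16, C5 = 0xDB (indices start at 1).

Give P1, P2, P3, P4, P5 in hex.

OFB decryption: S_i = E(K, S_{i−1}) with S_{0} = IV; P_i = C_i ⊕ S_i.
P1: S = E(K, 0x1E) = 0x4C; 0xE1 ⊕ 0x4C = 0xAD.
P2: S = E(K, 0x4C) = 0x65; 0xAA ⊕ 0x65 = 0xCF.
P3: S = E(K, 0x65) = 0xF1; 0x87 ⊕ 0xF1 = 0x76.
P4: S = E(K, 0xF1) = 0xBB; 0x16 ⊕ 0xBB = 0xAD.
P5: S = E(K, 0xBB) = 0x9E; 0xDB ⊕ 0x9E = 0x45.

P1 = 0xAD, P2 = 0xCF, P3 = 0x76, P4 = 0xAD, P5 = 0x45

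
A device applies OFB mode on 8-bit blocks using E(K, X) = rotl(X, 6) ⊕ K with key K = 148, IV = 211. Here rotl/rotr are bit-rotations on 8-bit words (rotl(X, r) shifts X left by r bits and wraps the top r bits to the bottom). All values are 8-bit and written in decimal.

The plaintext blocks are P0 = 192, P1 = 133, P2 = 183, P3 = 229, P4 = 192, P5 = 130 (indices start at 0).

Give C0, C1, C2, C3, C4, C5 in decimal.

OFB encryption: S_i = E(K, S_{i−1}) with S_{−1} = IV; C_i = P_i ⊕ S_i.
C0: S = E(K, 211) = 96; 192 ⊕ 96 = 160.
C1: S = E(K, 96) = 140; 133 ⊕ 140 = 9.
C2: S = E(K, 140) = 183; 183 ⊕ 183 = 0.
C3: S = E(K, 183) = 121; 229 ⊕ 121 = 156.
C4: S = E(K, 121) = 202; 192 ⊕ 202 = 10.
C5: S = E(K, 202) = 38; 130 ⊕ 38 = 164.

C0 = 160, C1 = 9, C2 = 0, C3 = 156, C4 = 10, C5 = 164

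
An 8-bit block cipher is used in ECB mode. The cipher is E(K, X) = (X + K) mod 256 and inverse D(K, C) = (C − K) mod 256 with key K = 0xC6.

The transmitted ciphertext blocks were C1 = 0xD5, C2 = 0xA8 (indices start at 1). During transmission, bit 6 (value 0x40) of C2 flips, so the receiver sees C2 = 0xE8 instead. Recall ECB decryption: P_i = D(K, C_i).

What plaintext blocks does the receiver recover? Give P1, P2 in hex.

P1 = 0x0F, P2 = 0x22

Only C2 changed, to 0xE8. In ECB, a change in C_i affects only P_i. Decrypting the received ciphertext:
P1: D(K, 0xD5) = 0x0F.
P2: D(K, 0xE8) = 0x22.
Blocks that differ from the original plaintext: P2.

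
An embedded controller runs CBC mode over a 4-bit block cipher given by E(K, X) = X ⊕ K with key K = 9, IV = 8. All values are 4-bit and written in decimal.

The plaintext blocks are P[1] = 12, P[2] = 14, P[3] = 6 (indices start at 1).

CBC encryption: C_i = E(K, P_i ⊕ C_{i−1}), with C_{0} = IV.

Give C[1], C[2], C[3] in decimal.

C[1]: P[1] ⊕ 8 = 4; E(K, 4) = 13.
C[2]: P[2] ⊕ 13 = 3; E(K, 3) = 10.
C[3]: P[3] ⊕ 10 = 12; E(K, 12) = 5.

C[1] = 13, C[2] = 10, C[3] = 5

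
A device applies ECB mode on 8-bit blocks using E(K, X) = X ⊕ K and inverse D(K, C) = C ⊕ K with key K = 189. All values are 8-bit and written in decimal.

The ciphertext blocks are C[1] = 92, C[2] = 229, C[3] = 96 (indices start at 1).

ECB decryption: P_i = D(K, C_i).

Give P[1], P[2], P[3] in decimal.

P[1]: D(K, 92) = 225.
P[2]: D(K, 229) = 88.
P[3]: D(K, 96) = 221.

P[1] = 225, P[2] = 88, P[3] = 221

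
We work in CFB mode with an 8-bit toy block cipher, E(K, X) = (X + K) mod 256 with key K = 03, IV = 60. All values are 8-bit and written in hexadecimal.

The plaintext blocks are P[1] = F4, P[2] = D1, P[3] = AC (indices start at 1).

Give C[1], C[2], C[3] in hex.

CFB encryption: C_i = P_i ⊕ E(K, C_{i−1}), with C_{0} = IV.
C[1]: E(K, 60) = 63; F4 ⊕ 63 = 97.
C[2]: E(K, 97) = 9A; D1 ⊕ 9A = 4B.
C[3]: E(K, 4B) = 4E; AC ⊕ 4E = E2.

C[1] = 97, C[2] = 4B, C[3] = E2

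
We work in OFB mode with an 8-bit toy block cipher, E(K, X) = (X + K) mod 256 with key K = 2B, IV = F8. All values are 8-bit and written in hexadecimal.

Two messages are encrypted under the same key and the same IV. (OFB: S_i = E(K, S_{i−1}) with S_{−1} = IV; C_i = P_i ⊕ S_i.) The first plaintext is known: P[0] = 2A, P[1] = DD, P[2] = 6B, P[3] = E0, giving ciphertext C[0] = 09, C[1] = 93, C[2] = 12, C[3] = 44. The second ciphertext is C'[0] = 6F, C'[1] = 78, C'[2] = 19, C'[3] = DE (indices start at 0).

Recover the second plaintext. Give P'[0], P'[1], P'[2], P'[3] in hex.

In OFB with a reused IV, both messages share the same keystream S_i, so C_i ⊕ C'_i = P_i ⊕ P'_i and thus P'_i = P_i ⊕ C_i ⊕ C'_i.
P'[0]: 2A ⊕ 09 ⊕ 6F = 4C.
P'[1]: DD ⊕ 93 ⊕ 78 = 36.
P'[2]: 6B ⊕ 12 ⊕ 19 = 60.
P'[3]: E0 ⊕ 44 ⊕ DE = 7A.

P'[0] = 4C, P'[1] = 36, P'[2] = 60, P'[3] = 7A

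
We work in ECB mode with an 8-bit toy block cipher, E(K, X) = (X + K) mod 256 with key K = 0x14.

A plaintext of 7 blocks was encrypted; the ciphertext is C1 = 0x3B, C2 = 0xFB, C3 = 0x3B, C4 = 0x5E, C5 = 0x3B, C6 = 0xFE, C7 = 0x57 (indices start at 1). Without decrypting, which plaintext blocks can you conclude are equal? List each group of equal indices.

ECB encrypts each block independently with the same key, so equal ciphertext blocks imply equal plaintext blocks.
C1 = C3 = C5 = 0x3B, so P1 = P3 = P5.

P1 = P3 = P5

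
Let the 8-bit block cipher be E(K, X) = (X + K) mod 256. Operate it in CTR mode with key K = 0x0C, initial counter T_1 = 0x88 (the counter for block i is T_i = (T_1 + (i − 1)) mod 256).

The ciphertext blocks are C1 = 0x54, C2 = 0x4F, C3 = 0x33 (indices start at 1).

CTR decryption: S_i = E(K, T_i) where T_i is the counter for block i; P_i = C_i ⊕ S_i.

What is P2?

P2: T = 0x89, S = E(K, T) = 0x95; 0x4F ⊕ 0x95 = 0xDA.

P2 = 0xDA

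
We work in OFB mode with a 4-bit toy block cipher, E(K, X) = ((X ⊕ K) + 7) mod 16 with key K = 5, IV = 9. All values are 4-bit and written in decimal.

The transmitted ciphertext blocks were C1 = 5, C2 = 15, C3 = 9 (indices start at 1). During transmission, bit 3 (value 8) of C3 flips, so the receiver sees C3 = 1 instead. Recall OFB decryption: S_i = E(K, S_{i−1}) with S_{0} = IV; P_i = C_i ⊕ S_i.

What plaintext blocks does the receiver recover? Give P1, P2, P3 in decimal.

P1 = 6, P2 = 2, P3 = 14

Only C3 changed, to 1. In OFB, a change in C_i flips the same bit in P_i only; the keystream is unaffected. Decrypting the received ciphertext:
P1: S = E(K, 9) = 3; 5 ⊕ 3 = 6.
P2: S = E(K, 3) = 13; 15 ⊕ 13 = 2.
P3: S = E(K, 13) = 15; 1 ⊕ 15 = 14.
Blocks that differ from the original plaintext: P3.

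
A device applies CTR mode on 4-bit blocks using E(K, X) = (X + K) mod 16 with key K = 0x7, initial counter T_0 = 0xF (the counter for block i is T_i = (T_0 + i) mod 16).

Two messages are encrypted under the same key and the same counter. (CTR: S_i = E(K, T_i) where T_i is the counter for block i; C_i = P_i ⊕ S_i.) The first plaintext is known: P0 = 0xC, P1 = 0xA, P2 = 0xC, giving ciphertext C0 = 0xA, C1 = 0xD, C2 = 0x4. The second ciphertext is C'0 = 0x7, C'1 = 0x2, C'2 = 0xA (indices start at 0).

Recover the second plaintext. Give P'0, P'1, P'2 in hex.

In CTR with a reused counter, both messages share the same keystream S_i, so C_i ⊕ C'_i = P_i ⊕ P'_i and thus P'_i = P_i ⊕ C_i ⊕ C'_i.
P'0: 0xC ⊕ 0xA ⊕ 0x7 = 0x1.
P'1: 0xA ⊕ 0xD ⊕ 0x2 = 0x5.
P'2: 0xC ⊕ 0x4 ⊕ 0xA = 0x2.

P'0 = 0x1, P'1 = 0x5, P'2 = 0x2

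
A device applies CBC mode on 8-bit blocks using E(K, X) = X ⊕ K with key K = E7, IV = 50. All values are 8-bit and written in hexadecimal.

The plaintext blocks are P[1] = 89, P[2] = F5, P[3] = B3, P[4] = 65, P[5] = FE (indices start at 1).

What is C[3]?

C[3] = 78

CBC encryption: C_i = E(K, P_i ⊕ C_{i−1}), with C_{0} = IV.
C[1]: P[1] ⊕ 50 = D9; E(K, D9) = 3E.
C[2]: P[2] ⊕ 3E = CB; E(K, CB) = 2C.
C[3]: P[3] ⊕ 2C = 9F; E(K, 9F) = 78.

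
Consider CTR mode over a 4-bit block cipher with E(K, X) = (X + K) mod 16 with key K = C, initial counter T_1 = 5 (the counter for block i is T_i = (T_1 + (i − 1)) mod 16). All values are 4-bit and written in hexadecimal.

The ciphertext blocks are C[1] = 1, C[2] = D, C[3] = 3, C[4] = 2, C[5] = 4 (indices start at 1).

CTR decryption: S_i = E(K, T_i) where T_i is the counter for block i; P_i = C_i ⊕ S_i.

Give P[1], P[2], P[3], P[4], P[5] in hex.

P[1] = 0, P[2] = F, P[3] = 0, P[4] = 6, P[5] = 1

P[1]: T = 5, S = E(K, T) = 1; 1 ⊕ 1 = 0.
P[2]: T = 6, S = E(K, T) = 2; D ⊕ 2 = F.
P[3]: T = 7, S = E(K, T) = 3; 3 ⊕ 3 = 0.
P[4]: T = 8, S = E(K, T) = 4; 2 ⊕ 4 = 6.
P[5]: T = 9, S = E(K, T) = 5; 4 ⊕ 5 = 1.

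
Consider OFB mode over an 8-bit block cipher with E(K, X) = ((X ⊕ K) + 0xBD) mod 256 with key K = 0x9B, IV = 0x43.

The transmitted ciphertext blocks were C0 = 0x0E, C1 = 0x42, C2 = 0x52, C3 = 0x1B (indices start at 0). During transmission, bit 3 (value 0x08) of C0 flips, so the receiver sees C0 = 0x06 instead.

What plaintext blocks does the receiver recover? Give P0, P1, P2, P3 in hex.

P0 = 0x93, P1 = 0x89, P2 = 0x5F, P3 = 0x48

OFB decryption: S_i = E(K, S_{i−1}) with S_{−1} = IV; P_i = C_i ⊕ S_i.
Only C0 changed, to 0x06. In OFB, a change in C_i flips the same bit in P_i only; the keystream is unaffected. Decrypting the received ciphertext:
P0: S = E(K, 0x43) = 0x95; 0x06 ⊕ 0x95 = 0x93.
P1: S = E(K, 0x95) = 0xCB; 0x42 ⊕ 0xCB = 0x89.
P2: S = E(K, 0xCB) = 0x0D; 0x52 ⊕ 0x0D = 0x5F.
P3: S = E(K, 0x0D) = 0x53; 0x1B ⊕ 0x53 = 0x48.
Blocks that differ from the original plaintext: P0.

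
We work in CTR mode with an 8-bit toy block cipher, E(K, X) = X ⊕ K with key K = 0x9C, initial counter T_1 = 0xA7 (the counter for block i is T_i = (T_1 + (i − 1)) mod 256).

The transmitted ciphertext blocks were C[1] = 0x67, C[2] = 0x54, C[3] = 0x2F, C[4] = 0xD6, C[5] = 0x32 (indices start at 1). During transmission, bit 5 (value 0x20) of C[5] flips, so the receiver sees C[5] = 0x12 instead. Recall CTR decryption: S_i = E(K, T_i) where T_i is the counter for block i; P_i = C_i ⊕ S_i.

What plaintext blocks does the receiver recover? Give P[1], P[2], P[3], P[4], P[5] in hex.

Only C[5] changed, to 0x12. In CTR, a change in C_i flips the same bit in P_i only; the keystream is unaffected. Decrypting the received ciphertext:
P[1]: T = 0xA7, S = E(K, T) = 0x3B; 0x67 ⊕ 0x3B = 0x5C.
P[2]: T = 0xA8, S = E(K, T) = 0x34; 0x54 ⊕ 0x34 = 0x60.
P[3]: T = 0xA9, S = E(K, T) = 0x35; 0x2F ⊕ 0x35 = 0x1A.
P[4]: T = 0xAA, S = E(K, T) = 0x36; 0xD6 ⊕ 0x36 = 0xE0.
P[5]: T = 0xAB, S = E(K, T) = 0x37; 0x12 ⊕ 0x37 = 0x25.
Blocks that differ from the original plaintext: P[5].

P[1] = 0x5C, P[2] = 0x60, P[3] = 0x1A, P[4] = 0xE0, P[5] = 0x25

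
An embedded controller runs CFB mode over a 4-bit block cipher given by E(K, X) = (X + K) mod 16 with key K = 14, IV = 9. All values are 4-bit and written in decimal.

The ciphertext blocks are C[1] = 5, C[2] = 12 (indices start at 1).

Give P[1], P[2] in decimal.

CFB decryption: P_i = C_i ⊕ E(K, C_{i−1}), with C_{0} = IV.
P[1]: E(K, 9) = 7; 5 ⊕ 7 = 2.
P[2]: E(K, 5) = 3; 12 ⊕ 3 = 15.

P[1] = 2, P[2] = 15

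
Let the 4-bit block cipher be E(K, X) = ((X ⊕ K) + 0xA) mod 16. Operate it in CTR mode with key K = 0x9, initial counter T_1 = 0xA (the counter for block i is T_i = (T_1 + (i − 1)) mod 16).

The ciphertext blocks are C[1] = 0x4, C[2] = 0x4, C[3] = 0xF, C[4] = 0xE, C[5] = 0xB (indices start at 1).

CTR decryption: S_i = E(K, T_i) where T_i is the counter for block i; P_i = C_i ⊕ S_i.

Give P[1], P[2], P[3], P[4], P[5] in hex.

P[1]: T = 0xA, S = E(K, T) = 0xD; 0x4 ⊕ 0xD = 0x9.
P[2]: T = 0xB, S = E(K, T) = 0xC; 0x4 ⊕ 0xC = 0x8.
P[3]: T = 0xC, S = E(K, T) = 0xF; 0xF ⊕ 0xF = 0x0.
P[4]: T = 0xD, S = E(K, T) = 0xE; 0xE ⊕ 0xE = 0x0.
P[5]: T = 0xE, S = E(K, T) = 0x1; 0xB ⊕ 0x1 = 0xA.

P[1] = 0x9, P[2] = 0x8, P[3] = 0x0, P[4] = 0x0, P[5] = 0xA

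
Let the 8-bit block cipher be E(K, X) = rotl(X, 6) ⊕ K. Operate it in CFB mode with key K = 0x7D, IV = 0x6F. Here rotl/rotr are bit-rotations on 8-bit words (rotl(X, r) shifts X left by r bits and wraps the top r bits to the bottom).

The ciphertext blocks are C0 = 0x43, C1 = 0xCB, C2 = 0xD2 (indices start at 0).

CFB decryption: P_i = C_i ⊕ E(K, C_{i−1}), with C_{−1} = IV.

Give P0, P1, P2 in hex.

P0 = 0xE5, P1 = 0x66, P2 = 0x5D

P0: E(K, 0x6F) = 0xA6; 0x43 ⊕ 0xA6 = 0xE5.
P1: E(K, 0x43) = 0xAD; 0xCB ⊕ 0xAD = 0x66.
P2: E(K, 0xCB) = 0x8F; 0xD2 ⊕ 0x8F = 0x5D.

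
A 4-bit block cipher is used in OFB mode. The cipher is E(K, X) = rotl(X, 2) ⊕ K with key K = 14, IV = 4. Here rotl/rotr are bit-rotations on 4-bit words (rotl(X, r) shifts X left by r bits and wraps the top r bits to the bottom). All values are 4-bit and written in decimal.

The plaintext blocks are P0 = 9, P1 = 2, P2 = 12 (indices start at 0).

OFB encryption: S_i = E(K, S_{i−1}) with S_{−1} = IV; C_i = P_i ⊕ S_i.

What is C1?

C1 = 3

C0: S = E(K, 4) = 15; 9 ⊕ 15 = 6.
C1: S = E(K, 15) = 1; 2 ⊕ 1 = 3.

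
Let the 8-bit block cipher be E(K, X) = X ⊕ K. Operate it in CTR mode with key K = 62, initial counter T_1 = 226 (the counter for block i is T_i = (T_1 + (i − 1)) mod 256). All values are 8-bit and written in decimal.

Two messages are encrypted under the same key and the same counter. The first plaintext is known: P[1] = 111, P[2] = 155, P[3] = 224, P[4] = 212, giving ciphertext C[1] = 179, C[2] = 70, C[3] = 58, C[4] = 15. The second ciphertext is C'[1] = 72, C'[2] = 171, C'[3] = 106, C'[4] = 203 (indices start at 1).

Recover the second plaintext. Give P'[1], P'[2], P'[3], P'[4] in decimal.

In CTR with a reused counter, both messages share the same keystream S_i, so C_i ⊕ C'_i = P_i ⊕ P'_i and thus P'_i = P_i ⊕ C_i ⊕ C'_i.
P'[1]: 111 ⊕ 179 ⊕ 72 = 148.
P'[2]: 155 ⊕ 70 ⊕ 171 = 118.
P'[3]: 224 ⊕ 58 ⊕ 106 = 176.
P'[4]: 212 ⊕ 15 ⊕ 203 = 16.

P'[1] = 148, P'[2] = 118, P'[3] = 176, P'[4] = 16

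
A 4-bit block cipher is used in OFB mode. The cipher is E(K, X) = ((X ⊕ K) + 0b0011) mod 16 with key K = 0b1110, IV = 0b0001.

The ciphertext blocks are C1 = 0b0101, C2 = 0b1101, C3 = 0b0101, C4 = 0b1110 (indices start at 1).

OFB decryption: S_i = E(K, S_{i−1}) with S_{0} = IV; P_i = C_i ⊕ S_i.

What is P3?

P1: S = E(K, 0b0001) = 0b0010; 0b0101 ⊕ 0b0010 = 0b0111.
P2: S = E(K, 0b0010) = 0b1111; 0b1101 ⊕ 0b1111 = 0b0010.
P3: S = E(K, 0b1111) = 0b0100; 0b0101 ⊕ 0b0100 = 0b0001.

P3 = 0b0001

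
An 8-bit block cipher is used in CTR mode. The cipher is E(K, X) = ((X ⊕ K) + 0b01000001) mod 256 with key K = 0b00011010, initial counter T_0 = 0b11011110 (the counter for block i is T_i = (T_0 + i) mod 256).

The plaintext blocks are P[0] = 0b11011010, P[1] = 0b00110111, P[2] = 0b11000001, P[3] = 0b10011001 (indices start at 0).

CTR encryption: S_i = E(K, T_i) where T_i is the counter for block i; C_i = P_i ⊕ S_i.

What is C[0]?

C[0] = 0b11011111

C[0]: T = 0b11011110, S = E(K, T) = 0b00000101; 0b11011010 ⊕ 0b00000101 = 0b11011111.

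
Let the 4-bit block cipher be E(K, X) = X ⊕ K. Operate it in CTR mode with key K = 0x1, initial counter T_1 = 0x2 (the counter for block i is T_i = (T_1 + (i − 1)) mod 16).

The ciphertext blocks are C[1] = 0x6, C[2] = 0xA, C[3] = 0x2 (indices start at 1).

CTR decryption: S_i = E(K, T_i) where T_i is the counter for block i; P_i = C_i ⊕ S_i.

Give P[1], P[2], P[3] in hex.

P[1]: T = 0x2, S = E(K, T) = 0x3; 0x6 ⊕ 0x3 = 0x5.
P[2]: T = 0x3, S = E(K, T) = 0x2; 0xA ⊕ 0x2 = 0x8.
P[3]: T = 0x4, S = E(K, T) = 0x5; 0x2 ⊕ 0x5 = 0x7.

P[1] = 0x5, P[2] = 0x8, P[3] = 0x7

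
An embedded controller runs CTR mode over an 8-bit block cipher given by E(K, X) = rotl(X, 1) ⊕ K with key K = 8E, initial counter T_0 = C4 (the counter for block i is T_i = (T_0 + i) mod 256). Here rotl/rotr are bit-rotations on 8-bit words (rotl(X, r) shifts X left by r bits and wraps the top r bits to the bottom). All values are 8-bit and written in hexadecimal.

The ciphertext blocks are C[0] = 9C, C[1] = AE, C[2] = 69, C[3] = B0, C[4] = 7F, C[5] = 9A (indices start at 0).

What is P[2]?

P[2] = 6A

CTR decryption: S_i = E(K, T_i) where T_i is the counter for block i; P_i = C_i ⊕ S_i.
P[2]: T = C6, S = E(K, T) = 03; 69 ⊕ 03 = 6A.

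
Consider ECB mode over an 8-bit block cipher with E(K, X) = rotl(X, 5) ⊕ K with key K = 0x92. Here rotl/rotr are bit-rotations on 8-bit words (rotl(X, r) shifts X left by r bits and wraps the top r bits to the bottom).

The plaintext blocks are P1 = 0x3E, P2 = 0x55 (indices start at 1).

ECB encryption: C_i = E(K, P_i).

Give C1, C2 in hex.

C1: E(K, 0x3E) = 0x55.
C2: E(K, 0x55) = 0x38.

C1 = 0x55, C2 = 0x38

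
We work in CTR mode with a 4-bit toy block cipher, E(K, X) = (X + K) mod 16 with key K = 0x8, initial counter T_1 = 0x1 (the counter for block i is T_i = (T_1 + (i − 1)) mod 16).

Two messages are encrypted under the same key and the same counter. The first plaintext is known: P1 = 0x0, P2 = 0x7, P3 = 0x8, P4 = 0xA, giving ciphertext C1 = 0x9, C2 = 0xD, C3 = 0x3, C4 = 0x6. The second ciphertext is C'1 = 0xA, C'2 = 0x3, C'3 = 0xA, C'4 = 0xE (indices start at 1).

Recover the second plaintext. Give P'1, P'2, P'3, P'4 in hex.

P'1 = 0x3, P'2 = 0x9, P'3 = 0x1, P'4 = 0x2

In CTR with a reused counter, both messages share the same keystream S_i, so C_i ⊕ C'_i = P_i ⊕ P'_i and thus P'_i = P_i ⊕ C_i ⊕ C'_i.
P'1: 0x0 ⊕ 0x9 ⊕ 0xA = 0x3.
P'2: 0x7 ⊕ 0xD ⊕ 0x3 = 0x9.
P'3: 0x8 ⊕ 0x3 ⊕ 0xA = 0x1.
P'4: 0xA ⊕ 0x6 ⊕ 0xE = 0x2.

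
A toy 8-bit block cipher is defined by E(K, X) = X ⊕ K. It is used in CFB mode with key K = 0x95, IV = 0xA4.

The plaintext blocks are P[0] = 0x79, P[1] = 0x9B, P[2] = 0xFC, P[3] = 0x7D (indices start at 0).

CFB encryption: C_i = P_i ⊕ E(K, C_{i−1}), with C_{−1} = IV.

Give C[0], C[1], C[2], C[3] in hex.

C[0] = 0x48, C[1] = 0x46, C[2] = 0x2F, C[3] = 0xC7

C[0]: E(K, 0xA4) = 0x31; 0x79 ⊕ 0x31 = 0x48.
C[1]: E(K, 0x48) = 0xDD; 0x9B ⊕ 0xDD = 0x46.
C[2]: E(K, 0x46) = 0xD3; 0xFC ⊕ 0xD3 = 0x2F.
C[3]: E(K, 0x2F) = 0xBA; 0x7D ⊕ 0xBA = 0xC7.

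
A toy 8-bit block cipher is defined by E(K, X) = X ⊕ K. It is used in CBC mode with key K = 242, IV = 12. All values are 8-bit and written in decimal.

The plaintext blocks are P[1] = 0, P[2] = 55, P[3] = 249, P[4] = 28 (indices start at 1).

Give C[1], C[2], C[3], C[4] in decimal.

CBC encryption: C_i = E(K, P_i ⊕ C_{i−1}), with C_{0} = IV.
C[1]: P[1] ⊕ 12 = 12; E(K, 12) = 254.
C[2]: P[2] ⊕ 254 = 201; E(K, 201) = 59.
C[3]: P[3] ⊕ 59 = 194; E(K, 194) = 48.
C[4]: P[4] ⊕ 48 = 44; E(K, 44) = 222.

C[1] = 254, C[2] = 59, C[3] = 48, C[4] = 222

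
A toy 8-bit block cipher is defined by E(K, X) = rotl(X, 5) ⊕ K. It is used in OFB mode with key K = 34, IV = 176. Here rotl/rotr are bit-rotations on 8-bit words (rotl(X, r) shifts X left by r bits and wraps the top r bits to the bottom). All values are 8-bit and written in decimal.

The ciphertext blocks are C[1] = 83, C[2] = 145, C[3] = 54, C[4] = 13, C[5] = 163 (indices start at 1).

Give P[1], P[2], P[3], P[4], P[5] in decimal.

P[1] = 103, P[2] = 53, P[3] = 128, P[4] = 249, P[5] = 31

OFB decryption: S_i = E(K, S_{i−1}) with S_{0} = IV; P_i = C_i ⊕ S_i.
P[1]: S = E(K, 176) = 52; 83 ⊕ 52 = 103.
P[2]: S = E(K, 52) = 164; 145 ⊕ 164 = 53.
P[3]: S = E(K, 164) = 182; 54 ⊕ 182 = 128.
P[4]: S = E(K, 182) = 244; 13 ⊕ 244 = 249.
P[5]: S = E(K, 244) = 188; 163 ⊕ 188 = 31.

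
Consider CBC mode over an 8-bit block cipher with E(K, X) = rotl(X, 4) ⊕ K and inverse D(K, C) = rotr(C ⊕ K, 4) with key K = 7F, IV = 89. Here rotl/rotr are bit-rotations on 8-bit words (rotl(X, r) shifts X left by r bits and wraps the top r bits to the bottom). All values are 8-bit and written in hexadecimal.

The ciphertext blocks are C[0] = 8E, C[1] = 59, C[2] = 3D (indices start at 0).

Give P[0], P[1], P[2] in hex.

CBC decryption: P_i = D(K, C_i) ⊕ C_{i−1}, with C_{−1} = IV.
P[0]: D(K, 8E) = 1F; 1F ⊕ 89 = 96.
P[1]: D(K, 59) = 62; 62 ⊕ 8E = EC.
P[2]: D(K, 3D) = 24; 24 ⊕ 59 = 7D.

P[0] = 96, P[1] = EC, P[2] = 7D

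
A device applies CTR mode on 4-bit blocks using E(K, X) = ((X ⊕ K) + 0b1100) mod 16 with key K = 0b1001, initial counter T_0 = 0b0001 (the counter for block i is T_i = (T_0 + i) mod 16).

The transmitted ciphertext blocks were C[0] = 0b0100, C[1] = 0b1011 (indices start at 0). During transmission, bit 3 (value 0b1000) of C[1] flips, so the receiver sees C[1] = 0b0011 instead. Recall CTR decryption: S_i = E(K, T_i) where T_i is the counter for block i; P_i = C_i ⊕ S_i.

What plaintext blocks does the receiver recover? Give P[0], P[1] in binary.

P[0] = 0b0000, P[1] = 0b0100

Only C[1] changed, to 0b0011. In CTR, a change in C_i flips the same bit in P_i only; the keystream is unaffected. Decrypting the received ciphertext:
P[0]: T = 0b0001, S = E(K, T) = 0b0100; 0b0100 ⊕ 0b0100 = 0b0000.
P[1]: T = 0b0010, S = E(K, T) = 0b0111; 0b0011 ⊕ 0b0111 = 0b0100.
Blocks that differ from the original plaintext: P[1].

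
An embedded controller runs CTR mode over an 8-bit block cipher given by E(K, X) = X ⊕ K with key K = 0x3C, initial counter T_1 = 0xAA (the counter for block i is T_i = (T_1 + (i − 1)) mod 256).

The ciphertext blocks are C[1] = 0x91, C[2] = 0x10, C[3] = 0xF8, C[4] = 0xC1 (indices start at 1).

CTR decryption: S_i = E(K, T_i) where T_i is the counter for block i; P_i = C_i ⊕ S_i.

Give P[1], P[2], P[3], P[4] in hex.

P[1] = 0x07, P[2] = 0x87, P[3] = 0x68, P[4] = 0x50

P[1]: T = 0xAA, S = E(K, T) = 0x96; 0x91 ⊕ 0x96 = 0x07.
P[2]: T = 0xAB, S = E(K, T) = 0x97; 0x10 ⊕ 0x97 = 0x87.
P[3]: T = 0xAC, S = E(K, T) = 0x90; 0xF8 ⊕ 0x90 = 0x68.
P[4]: T = 0xAD, S = E(K, T) = 0x91; 0xC1 ⊕ 0x91 = 0x50.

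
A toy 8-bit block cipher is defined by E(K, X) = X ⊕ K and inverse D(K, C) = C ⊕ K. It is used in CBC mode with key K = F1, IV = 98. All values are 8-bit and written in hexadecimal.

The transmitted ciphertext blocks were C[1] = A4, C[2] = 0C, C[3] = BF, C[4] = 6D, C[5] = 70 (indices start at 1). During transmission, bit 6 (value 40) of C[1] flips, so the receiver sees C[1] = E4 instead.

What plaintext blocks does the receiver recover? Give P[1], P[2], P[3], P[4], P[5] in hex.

P[1] = 8D, P[2] = 19, P[3] = 42, P[4] = 23, P[5] = EC

CBC decryption: P_i = D(K, C_i) ⊕ C_{i−1}, with C_{0} = IV.
Only C[1] changed, to E4. In CBC, a change in C_i garbles P_i and flips the same bit in P_{i+1}. Decrypting the received ciphertext:
P[1]: D(K, E4) = 15; 15 ⊕ 98 = 8D.
P[2]: D(K, 0C) = FD; FD ⊕ E4 = 19.
P[3]: D(K, BF) = 4E; 4E ⊕ 0C = 42.
P[4]: D(K, 6D) = 9C; 9C ⊕ BF = 23.
P[5]: D(K, 70) = 81; 81 ⊕ 6D = EC.
Blocks that differ from the original plaintext: P[1], P[2].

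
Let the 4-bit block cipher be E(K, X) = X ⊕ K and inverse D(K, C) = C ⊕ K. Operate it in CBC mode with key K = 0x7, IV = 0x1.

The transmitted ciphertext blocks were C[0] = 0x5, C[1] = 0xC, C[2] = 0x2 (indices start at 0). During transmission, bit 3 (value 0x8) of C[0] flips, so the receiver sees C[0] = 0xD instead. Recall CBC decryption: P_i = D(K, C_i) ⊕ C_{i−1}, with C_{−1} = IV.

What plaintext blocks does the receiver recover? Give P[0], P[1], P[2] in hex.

P[0] = 0xB, P[1] = 0x6, P[2] = 0x9

Only C[0] changed, to 0xD. In CBC, a change in C_i garbles P_i and flips the same bit in P_{i+1}. Decrypting the received ciphertext:
P[0]: D(K, 0xD) = 0xA; 0xA ⊕ 0x1 = 0xB.
P[1]: D(K, 0xC) = 0xB; 0xB ⊕ 0xD = 0x6.
P[2]: D(K, 0x2) = 0x5; 0x5 ⊕ 0xC = 0x9.
Blocks that differ from the original plaintext: P[0], P[1].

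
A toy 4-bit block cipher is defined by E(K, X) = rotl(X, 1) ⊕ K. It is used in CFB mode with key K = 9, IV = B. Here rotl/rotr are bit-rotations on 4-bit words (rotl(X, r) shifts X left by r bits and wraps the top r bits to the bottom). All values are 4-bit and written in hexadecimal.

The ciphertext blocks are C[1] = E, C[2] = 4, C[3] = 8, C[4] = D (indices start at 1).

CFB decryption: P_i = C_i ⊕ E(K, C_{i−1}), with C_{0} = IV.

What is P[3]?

P[3] = 9

P[3]: E(K, 4) = 1; 8 ⊕ 1 = 9.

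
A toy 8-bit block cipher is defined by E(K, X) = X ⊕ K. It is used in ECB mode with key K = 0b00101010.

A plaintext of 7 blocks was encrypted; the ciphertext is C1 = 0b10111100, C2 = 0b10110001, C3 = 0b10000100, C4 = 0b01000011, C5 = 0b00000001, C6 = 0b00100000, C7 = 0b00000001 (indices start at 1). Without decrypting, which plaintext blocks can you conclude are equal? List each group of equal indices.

ECB encrypts each block independently with the same key, so equal ciphertext blocks imply equal plaintext blocks.
C5 = C7 = 0b00000001, so P5 = P7.

P5 = P7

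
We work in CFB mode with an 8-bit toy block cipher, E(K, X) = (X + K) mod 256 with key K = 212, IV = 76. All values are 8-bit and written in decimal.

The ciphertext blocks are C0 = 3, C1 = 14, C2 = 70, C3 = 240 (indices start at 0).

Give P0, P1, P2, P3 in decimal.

P0 = 35, P1 = 217, P2 = 164, P3 = 234

CFB decryption: P_i = C_i ⊕ E(K, C_{i−1}), with C_{−1} = IV.
P0: E(K, 76) = 32; 3 ⊕ 32 = 35.
P1: E(K, 3) = 215; 14 ⊕ 215 = 217.
P2: E(K, 14) = 226; 70 ⊕ 226 = 164.
P3: E(K, 70) = 26; 240 ⊕ 26 = 234.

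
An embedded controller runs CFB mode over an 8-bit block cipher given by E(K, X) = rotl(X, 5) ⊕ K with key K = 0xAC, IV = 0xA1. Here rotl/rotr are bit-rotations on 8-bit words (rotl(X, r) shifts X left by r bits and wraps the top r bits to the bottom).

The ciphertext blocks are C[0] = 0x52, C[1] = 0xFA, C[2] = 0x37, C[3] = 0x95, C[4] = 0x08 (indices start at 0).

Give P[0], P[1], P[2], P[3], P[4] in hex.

CFB decryption: P_i = C_i ⊕ E(K, C_{i−1}), with C_{−1} = IV.
P[0]: E(K, 0xA1) = 0x98; 0x52 ⊕ 0x98 = 0xCA.
P[1]: E(K, 0x52) = 0xE6; 0xFA ⊕ 0xE6 = 0x1C.
P[2]: E(K, 0xFA) = 0xF3; 0x37 ⊕ 0xF3 = 0xC4.
P[3]: E(K, 0x37) = 0x4A; 0x95 ⊕ 0x4A = 0xDF.
P[4]: E(K, 0x95) = 0x1E; 0x08 ⊕ 0x1E = 0x16.

P[0] = 0xCA, P[1] = 0x1C, P[2] = 0xC4, P[3] = 0xDF, P[4] = 0x16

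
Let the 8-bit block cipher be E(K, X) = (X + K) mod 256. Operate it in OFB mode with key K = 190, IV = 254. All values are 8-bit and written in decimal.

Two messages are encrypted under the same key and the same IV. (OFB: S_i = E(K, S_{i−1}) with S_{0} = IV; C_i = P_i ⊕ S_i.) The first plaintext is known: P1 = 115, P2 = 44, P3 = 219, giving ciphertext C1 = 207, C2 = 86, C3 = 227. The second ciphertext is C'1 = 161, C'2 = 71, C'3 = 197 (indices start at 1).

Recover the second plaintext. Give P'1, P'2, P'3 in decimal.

In OFB with a reused IV, both messages share the same keystream S_i, so C_i ⊕ C'_i = P_i ⊕ P'_i and thus P'_i = P_i ⊕ C_i ⊕ C'_i.
P'1: 115 ⊕ 207 ⊕ 161 = 29.
P'2: 44 ⊕ 86 ⊕ 71 = 61.
P'3: 219 ⊕ 227 ⊕ 197 = 253.

P'1 = 29, P'2 = 61, P'3 = 253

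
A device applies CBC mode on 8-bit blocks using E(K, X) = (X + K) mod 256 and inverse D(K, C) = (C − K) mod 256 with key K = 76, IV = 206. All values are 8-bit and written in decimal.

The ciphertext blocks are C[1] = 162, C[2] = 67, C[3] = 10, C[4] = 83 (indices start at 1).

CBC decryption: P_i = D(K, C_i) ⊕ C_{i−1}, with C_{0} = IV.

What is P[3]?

P[3] = 253

P[3]: D(K, 10) = 190; 190 ⊕ 67 = 253.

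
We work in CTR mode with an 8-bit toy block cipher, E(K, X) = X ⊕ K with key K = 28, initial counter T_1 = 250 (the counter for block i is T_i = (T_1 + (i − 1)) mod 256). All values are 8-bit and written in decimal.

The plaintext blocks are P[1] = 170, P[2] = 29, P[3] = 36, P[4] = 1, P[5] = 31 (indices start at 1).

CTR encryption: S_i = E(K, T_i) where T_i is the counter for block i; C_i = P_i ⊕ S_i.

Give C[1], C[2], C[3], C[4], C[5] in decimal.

C[1]: T = 250, S = E(K, T) = 230; 170 ⊕ 230 = 76.
C[2]: T = 251, S = E(K, T) = 231; 29 ⊕ 231 = 250.
C[3]: T = 252, S = E(K, T) = 224; 36 ⊕ 224 = 196.
C[4]: T = 253, S = E(K, T) = 225; 1 ⊕ 225 = 224.
C[5]: T = 254, S = E(K, T) = 226; 31 ⊕ 226 = 253.

C[1] = 76, C[2] = 250, C[3] = 196, C[4] = 224, C[5] = 253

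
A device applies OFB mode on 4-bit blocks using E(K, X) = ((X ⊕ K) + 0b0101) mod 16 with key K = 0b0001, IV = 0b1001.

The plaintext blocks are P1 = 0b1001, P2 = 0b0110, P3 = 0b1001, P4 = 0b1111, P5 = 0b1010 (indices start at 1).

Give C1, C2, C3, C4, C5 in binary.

C1 = 0b0100, C2 = 0b0111, C3 = 0b1100, C4 = 0b0110, C5 = 0b0111

OFB encryption: S_i = E(K, S_{i−1}) with S_{0} = IV; C_i = P_i ⊕ S_i.
C1: S = E(K, 0b1001) = 0b1101; 0b1001 ⊕ 0b1101 = 0b0100.
C2: S = E(K, 0b1101) = 0b0001; 0b0110 ⊕ 0b0001 = 0b0111.
C3: S = E(K, 0b0001) = 0b0101; 0b1001 ⊕ 0b0101 = 0b1100.
C4: S = E(K, 0b0101) = 0b1001; 0b1111 ⊕ 0b1001 = 0b0110.
C5: S = E(K, 0b1001) = 0b1101; 0b1010 ⊕ 0b1101 = 0b0111.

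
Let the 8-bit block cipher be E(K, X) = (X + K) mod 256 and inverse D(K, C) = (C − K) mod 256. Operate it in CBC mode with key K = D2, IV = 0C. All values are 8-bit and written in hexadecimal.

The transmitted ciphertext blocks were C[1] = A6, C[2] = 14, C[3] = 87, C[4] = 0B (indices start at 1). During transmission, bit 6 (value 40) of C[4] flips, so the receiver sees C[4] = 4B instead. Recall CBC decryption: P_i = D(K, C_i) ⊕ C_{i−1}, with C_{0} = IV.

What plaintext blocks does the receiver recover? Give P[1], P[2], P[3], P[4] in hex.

P[1] = D8, P[2] = E4, P[3] = A1, P[4] = FE

Only C[4] changed, to 4B. In CBC, a change in C_i garbles P_i and flips the same bit in P_{i+1}. Decrypting the received ciphertext:
P[1]: D(K, A6) = D4; D4 ⊕ 0C = D8.
P[2]: D(K, 14) = 42; 42 ⊕ A6 = E4.
P[3]: D(K, 87) = B5; B5 ⊕ 14 = A1.
P[4]: D(K, 4B) = 79; 79 ⊕ 87 = FE.
Blocks that differ from the original plaintext: P[4].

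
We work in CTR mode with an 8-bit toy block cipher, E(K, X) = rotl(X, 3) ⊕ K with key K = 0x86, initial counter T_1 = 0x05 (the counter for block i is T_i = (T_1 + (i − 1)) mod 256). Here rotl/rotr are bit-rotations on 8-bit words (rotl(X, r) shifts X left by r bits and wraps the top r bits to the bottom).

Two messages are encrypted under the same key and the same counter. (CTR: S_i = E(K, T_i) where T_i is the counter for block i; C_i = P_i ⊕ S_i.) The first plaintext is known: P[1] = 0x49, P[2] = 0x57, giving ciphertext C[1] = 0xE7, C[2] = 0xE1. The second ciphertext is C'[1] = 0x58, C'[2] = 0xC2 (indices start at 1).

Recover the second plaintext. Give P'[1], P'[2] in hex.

P'[1] = 0xF6, P'[2] = 0x74

In CTR with a reused counter, both messages share the same keystream S_i, so C_i ⊕ C'_i = P_i ⊕ P'_i and thus P'_i = P_i ⊕ C_i ⊕ C'_i.
P'[1]: 0x49 ⊕ 0xE7 ⊕ 0x58 = 0xF6.
P'[2]: 0x57 ⊕ 0xE1 ⊕ 0xC2 = 0x74.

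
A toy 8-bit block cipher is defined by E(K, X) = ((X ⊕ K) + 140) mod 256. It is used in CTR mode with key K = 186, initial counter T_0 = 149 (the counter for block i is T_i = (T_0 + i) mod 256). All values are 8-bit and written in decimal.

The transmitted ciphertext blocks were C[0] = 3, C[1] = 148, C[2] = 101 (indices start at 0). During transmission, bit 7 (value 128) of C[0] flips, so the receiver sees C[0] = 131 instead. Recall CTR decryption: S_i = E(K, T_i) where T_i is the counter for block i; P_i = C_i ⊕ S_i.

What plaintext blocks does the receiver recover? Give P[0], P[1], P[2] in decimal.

P[0] = 56, P[1] = 44, P[2] = 220

Only C[0] changed, to 131. In CTR, a change in C_i flips the same bit in P_i only; the keystream is unaffected. Decrypting the received ciphertext:
P[0]: T = 149, S = E(K, T) = 187; 131 ⊕ 187 = 56.
P[1]: T = 150, S = E(K, T) = 184; 148 ⊕ 184 = 44.
P[2]: T = 151, S = E(K, T) = 185; 101 ⊕ 185 = 220.
Blocks that differ from the original plaintext: P[0].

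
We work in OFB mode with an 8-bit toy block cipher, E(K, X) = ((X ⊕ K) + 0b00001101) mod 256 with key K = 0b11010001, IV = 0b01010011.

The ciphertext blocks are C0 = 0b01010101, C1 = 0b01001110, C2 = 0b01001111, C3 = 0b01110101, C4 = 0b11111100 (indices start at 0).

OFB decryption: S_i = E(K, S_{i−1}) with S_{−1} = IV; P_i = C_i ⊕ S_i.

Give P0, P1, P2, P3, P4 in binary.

P0: S = E(K, 0b01010011) = 0b10001111; 0b01010101 ⊕ 0b10001111 = 0b11011010.
P1: S = E(K, 0b10001111) = 0b01101011; 0b01001110 ⊕ 0b01101011 = 0b00100101.
P2: S = E(K, 0b01101011) = 0b11000111; 0b01001111 ⊕ 0b11000111 = 0b10001000.
P3: S = E(K, 0b11000111) = 0b00100011; 0b01110101 ⊕ 0b00100011 = 0b01010110.
P4: S = E(K, 0b00100011) = 0b11111111; 0b11111100 ⊕ 0b11111111 = 0b00000011.

P0 = 0b11011010, P1 = 0b00100101, P2 = 0b10001000, P3 = 0b01010110, P4 = 0b00000011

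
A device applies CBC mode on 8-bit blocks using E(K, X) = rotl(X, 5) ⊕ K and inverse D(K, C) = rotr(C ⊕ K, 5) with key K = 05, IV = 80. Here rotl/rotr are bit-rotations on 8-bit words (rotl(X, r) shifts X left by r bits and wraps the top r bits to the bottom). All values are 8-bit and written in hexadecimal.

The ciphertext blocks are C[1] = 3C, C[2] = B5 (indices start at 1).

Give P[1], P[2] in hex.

P[1] = 49, P[2] = B9

CBC decryption: P_i = D(K, C_i) ⊕ C_{i−1}, with C_{0} = IV.
P[1]: D(K, 3C) = C9; C9 ⊕ 80 = 49.
P[2]: D(K, B5) = 85; 85 ⊕ 3C = B9.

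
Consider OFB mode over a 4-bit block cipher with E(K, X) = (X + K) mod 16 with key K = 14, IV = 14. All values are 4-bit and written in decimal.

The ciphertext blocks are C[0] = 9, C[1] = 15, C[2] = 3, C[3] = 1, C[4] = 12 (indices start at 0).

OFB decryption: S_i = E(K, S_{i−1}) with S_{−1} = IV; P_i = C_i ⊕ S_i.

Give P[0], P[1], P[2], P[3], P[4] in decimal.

P[0]: S = E(K, 14) = 12; 9 ⊕ 12 = 5.
P[1]: S = E(K, 12) = 10; 15 ⊕ 10 = 5.
P[2]: S = E(K, 10) = 8; 3 ⊕ 8 = 11.
P[3]: S = E(K, 8) = 6; 1 ⊕ 6 = 7.
P[4]: S = E(K, 6) = 4; 12 ⊕ 4 = 8.

P[0] = 5, P[1] = 5, P[2] = 11, P[3] = 7, P[4] = 8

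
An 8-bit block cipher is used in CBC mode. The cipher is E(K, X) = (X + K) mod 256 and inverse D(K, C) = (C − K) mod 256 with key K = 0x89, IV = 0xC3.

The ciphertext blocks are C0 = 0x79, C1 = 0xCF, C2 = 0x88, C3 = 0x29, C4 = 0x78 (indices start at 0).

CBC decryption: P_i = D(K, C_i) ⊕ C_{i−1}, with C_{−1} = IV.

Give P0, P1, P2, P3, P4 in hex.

P0 = 0x33, P1 = 0x3F, P2 = 0x30, P3 = 0x28, P4 = 0xC6

P0: D(K, 0x79) = 0xF0; 0xF0 ⊕ 0xC3 = 0x33.
P1: D(K, 0xCF) = 0x46; 0x46 ⊕ 0x79 = 0x3F.
P2: D(K, 0x88) = 0xFF; 0xFF ⊕ 0xCF = 0x30.
P3: D(K, 0x29) = 0xA0; 0xA0 ⊕ 0x88 = 0x28.
P4: D(K, 0x78) = 0xEF; 0xEF ⊕ 0x29 = 0xC6.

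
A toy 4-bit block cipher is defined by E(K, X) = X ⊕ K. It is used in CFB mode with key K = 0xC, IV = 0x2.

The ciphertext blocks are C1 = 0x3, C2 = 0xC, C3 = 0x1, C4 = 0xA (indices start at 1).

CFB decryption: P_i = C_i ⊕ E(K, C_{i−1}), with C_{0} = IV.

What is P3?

P3 = 0x1

P3: E(K, 0xC) = 0x0; 0x1 ⊕ 0x0 = 0x1.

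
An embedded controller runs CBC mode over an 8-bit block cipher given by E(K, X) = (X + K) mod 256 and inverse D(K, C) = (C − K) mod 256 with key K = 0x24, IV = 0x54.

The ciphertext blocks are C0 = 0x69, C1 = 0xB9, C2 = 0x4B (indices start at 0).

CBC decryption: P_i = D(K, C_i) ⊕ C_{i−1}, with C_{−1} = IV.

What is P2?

P2 = 0x9E

P2: D(K, 0x4B) = 0x27; 0x27 ⊕ 0xB9 = 0x9E.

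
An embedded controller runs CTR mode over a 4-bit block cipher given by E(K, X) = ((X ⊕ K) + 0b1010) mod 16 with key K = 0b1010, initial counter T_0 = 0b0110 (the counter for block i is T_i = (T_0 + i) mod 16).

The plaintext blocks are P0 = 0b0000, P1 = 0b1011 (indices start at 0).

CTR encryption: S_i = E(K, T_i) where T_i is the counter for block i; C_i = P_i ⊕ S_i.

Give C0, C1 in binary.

C0 = 0b0110, C1 = 0b1100

C0: T = 0b0110, S = E(K, T) = 0b0110; 0b0000 ⊕ 0b0110 = 0b0110.
C1: T = 0b0111, S = E(K, T) = 0b0111; 0b1011 ⊕ 0b0111 = 0b1100.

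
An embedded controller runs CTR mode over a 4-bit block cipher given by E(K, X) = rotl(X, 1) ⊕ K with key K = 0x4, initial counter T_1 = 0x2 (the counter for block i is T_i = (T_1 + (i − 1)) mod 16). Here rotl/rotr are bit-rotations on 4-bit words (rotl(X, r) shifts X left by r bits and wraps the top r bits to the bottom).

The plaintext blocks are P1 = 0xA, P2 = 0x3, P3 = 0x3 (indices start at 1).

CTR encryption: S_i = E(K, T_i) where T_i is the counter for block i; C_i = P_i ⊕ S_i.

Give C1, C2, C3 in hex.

C1: T = 0x2, S = E(K, T) = 0x0; 0xA ⊕ 0x0 = 0xA.
C2: T = 0x3, S = E(K, T) = 0x2; 0x3 ⊕ 0x2 = 0x1.
C3: T = 0x4, S = E(K, T) = 0xC; 0x3 ⊕ 0xC = 0xF.

C1 = 0xA, C2 = 0x1, C3 = 0xF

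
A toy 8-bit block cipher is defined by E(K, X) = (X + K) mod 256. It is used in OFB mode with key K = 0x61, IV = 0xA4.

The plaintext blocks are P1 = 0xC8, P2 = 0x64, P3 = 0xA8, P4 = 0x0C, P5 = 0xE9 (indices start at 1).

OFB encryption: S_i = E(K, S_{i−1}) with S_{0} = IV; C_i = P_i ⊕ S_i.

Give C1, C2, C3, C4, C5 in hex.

C1 = 0xCD, C2 = 0x02, C3 = 0x6F, C4 = 0x24, C5 = 0x60

C1: S = E(K, 0xA4) = 0x05; 0xC8 ⊕ 0x05 = 0xCD.
C2: S = E(K, 0x05) = 0x66; 0x64 ⊕ 0x66 = 0x02.
C3: S = E(K, 0x66) = 0xC7; 0xA8 ⊕ 0xC7 = 0x6F.
C4: S = E(K, 0xC7) = 0x28; 0x0C ⊕ 0x28 = 0x24.
C5: S = E(K, 0x28) = 0x89; 0xE9 ⊕ 0x89 = 0x60.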